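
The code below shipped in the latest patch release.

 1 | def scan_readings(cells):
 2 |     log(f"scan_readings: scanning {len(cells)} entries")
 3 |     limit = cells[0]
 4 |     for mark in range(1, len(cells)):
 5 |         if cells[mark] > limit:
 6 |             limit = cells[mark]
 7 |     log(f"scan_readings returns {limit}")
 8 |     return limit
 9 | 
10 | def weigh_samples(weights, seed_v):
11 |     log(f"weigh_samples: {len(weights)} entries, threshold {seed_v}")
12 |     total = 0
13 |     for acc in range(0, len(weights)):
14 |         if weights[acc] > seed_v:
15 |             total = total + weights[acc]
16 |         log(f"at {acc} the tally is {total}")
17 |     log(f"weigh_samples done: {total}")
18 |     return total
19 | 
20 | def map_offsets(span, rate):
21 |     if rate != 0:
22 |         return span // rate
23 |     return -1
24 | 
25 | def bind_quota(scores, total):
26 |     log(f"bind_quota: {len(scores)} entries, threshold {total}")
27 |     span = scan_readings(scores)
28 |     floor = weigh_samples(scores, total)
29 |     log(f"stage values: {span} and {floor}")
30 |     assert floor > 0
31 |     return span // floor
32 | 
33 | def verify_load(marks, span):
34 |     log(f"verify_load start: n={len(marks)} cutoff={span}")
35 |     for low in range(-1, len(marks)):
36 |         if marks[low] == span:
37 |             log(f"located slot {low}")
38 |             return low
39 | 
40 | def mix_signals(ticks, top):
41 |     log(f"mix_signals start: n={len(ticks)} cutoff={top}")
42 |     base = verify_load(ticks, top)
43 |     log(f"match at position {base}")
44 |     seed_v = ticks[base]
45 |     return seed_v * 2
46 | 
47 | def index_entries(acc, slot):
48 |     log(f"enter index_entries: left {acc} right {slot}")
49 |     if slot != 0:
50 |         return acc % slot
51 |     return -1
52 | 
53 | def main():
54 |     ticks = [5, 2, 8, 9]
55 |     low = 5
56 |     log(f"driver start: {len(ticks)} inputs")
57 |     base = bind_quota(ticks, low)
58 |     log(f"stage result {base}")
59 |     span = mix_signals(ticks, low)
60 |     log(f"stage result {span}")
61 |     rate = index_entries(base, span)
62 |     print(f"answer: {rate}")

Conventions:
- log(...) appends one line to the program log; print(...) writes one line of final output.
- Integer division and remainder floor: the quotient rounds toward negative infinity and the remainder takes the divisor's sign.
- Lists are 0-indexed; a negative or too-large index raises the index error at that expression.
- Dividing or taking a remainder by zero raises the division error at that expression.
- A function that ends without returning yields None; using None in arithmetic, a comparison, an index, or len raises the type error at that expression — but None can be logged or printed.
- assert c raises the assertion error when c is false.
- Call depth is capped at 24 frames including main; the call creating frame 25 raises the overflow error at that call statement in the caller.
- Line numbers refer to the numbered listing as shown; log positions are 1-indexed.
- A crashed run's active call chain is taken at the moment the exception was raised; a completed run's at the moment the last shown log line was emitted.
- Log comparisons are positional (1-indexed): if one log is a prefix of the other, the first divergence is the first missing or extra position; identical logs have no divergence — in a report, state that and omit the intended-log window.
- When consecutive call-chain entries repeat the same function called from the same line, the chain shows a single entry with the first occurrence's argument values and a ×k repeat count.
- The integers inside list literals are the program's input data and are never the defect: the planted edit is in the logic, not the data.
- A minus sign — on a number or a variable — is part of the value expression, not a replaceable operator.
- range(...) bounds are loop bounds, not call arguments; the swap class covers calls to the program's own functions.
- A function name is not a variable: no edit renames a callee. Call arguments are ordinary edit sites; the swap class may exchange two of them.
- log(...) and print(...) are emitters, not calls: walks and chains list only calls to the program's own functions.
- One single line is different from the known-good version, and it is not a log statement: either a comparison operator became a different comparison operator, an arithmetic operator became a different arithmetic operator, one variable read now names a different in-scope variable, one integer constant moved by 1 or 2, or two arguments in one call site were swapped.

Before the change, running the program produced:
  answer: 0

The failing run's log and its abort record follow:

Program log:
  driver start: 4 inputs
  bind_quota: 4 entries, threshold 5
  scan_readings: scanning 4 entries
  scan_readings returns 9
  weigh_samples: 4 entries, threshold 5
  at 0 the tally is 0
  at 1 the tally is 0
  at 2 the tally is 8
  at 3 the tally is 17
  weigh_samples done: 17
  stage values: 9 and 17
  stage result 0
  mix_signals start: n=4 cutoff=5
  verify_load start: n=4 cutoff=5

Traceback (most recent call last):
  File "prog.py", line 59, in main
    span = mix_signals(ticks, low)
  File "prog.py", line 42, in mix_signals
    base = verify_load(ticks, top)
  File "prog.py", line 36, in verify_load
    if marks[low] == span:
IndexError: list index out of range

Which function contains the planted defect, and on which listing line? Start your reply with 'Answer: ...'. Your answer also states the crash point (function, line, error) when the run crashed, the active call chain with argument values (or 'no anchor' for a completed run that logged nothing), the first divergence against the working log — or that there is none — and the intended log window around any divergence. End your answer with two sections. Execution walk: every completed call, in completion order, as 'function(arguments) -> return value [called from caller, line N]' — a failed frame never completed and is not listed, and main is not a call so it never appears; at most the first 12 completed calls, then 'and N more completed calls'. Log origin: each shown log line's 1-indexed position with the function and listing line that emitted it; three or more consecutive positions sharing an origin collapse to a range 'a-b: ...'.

Answer: the defect is in verify_load at line 35.
Key observation: The faulty run's log stops after 14 lines; the working version's next line would be 'located slot 0'.
Crash: verify_load, line 36, IndexError.
Call chain: main -> mix_signals([5, 2, 8, 9], 5) (called at line 59) -> verify_load([5, 2, 8, 9], 5) (called at line 42).
First divergence: position 15 — after 14 matching lines the faulty run goes silent; intended next line 'located slot 0'.
Intended log window:
  13: mix_signals start: n=4 cutoff=5
  14: verify_load start: n=4 cutoff=5
  15: located slot 0
  16: match at position 0
Execution walk:
  scan_readings([5, 2, 8, 9]) -> 9  [called from bind_quota, line 27]
  weigh_samples([5, 2, 8, 9], 5) -> 17  [called from bind_quota, line 28]
  bind_quota([5, 2, 8, 9], 5) -> 0  [called from main, line 57]
Log line origins:
  1: emitted by main (line 56)
  2: emitted by bind_quota (line 26)
  3: emitted by scan_readings (line 2)
  4: emitted by scan_readings (line 7)
  5: emitted by weigh_samples (line 11)
  6-9: emitted by weigh_samples (line 16)
  10: emitted by weigh_samples (line 17)
  11: emitted by bind_quota (line 29)
  12: emitted by main (line 58)
  13: emitted by mix_signals (line 41)
  14: emitted by verify_load (line 34)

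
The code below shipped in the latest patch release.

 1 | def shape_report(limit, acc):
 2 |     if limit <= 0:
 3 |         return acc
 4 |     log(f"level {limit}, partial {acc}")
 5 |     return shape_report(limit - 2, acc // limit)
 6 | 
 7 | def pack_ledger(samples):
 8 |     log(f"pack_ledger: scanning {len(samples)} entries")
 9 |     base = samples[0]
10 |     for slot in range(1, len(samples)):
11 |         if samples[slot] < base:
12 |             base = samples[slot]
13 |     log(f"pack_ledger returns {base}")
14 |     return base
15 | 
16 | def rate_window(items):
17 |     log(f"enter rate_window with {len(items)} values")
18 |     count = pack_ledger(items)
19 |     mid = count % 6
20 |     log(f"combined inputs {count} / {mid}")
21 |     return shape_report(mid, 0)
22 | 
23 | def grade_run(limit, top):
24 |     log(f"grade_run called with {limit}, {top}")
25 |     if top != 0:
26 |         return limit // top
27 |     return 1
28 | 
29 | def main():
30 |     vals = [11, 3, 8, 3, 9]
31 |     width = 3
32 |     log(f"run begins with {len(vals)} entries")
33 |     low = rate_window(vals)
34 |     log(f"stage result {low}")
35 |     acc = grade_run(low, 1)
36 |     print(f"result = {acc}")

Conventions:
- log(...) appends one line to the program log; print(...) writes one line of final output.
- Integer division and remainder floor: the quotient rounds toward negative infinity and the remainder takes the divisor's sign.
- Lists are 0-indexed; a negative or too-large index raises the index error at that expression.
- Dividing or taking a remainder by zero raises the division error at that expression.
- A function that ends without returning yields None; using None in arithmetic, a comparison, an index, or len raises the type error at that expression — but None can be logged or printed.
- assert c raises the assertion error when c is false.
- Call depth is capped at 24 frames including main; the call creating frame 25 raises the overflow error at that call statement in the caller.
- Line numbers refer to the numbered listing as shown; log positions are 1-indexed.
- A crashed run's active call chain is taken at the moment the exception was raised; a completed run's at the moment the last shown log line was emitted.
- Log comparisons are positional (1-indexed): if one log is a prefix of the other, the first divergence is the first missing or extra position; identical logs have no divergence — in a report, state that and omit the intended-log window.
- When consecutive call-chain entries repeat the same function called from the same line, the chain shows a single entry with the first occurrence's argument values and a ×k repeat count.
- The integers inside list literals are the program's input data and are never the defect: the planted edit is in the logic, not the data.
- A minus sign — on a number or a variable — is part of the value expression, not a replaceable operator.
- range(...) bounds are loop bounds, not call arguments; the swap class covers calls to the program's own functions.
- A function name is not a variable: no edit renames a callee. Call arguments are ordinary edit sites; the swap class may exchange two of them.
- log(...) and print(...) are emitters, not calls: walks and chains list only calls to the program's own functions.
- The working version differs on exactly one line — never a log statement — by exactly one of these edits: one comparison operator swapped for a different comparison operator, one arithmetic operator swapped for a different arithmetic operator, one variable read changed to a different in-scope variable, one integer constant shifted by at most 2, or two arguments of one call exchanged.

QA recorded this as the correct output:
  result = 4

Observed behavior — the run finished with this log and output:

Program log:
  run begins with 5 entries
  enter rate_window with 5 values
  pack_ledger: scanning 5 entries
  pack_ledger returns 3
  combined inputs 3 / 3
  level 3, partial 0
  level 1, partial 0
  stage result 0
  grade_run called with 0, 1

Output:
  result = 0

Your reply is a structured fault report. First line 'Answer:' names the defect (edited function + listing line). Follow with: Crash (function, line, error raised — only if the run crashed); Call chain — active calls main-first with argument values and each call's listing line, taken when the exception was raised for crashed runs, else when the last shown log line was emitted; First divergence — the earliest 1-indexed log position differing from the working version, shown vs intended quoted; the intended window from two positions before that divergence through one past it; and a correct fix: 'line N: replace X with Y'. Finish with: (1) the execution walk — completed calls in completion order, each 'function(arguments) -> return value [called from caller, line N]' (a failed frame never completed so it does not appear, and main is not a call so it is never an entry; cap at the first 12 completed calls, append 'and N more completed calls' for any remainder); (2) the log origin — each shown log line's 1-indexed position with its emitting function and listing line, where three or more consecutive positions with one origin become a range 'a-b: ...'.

Answer: the defect is in shape_report at line 5.
Core observation: Everything matches until log position 7, which reads 'level 1, partial 0' in place of 'level 1, partial 3'.
Call chain: main -> grade_run(0, 1) (called at line 35).
First divergence: position 7 — shown 'level 1, partial 0', intended 'level 1, partial 3'.
Intended log window:
  5: combined inputs 3 / 3
  6: level 3, partial 0
  7: level 1, partial 3
  8: stage result 4
Execution walk:
  pack_ledger([11, 3, 8, 3, 9]) -> 3  [called from rate_window, line 18]
  shape_report(-1, 0) -> 0  [called from shape_report, line 5]
  shape_report(1, 0) -> 0  [called from shape_report, line 5]
  shape_report(3, 0) -> 0  [called from rate_window, line 21]
  rate_window([11, 3, 8, 3, 9]) -> 0  [called from main, line 33]
  grade_run(0, 1) -> 0  [called from main, line 35]
Log line origins:
  1: from main, line 32
  2: from rate_window, line 17
  3: from pack_ledger, line 8
  4: from pack_ledger, line 13
  5: from rate_window, line 20
  6: from shape_report, line 4
  7: from shape_report, line 4
  8: from main, line 34
  9: from grade_run, line 24
A correct fix: line 5: replace `//` with `+`.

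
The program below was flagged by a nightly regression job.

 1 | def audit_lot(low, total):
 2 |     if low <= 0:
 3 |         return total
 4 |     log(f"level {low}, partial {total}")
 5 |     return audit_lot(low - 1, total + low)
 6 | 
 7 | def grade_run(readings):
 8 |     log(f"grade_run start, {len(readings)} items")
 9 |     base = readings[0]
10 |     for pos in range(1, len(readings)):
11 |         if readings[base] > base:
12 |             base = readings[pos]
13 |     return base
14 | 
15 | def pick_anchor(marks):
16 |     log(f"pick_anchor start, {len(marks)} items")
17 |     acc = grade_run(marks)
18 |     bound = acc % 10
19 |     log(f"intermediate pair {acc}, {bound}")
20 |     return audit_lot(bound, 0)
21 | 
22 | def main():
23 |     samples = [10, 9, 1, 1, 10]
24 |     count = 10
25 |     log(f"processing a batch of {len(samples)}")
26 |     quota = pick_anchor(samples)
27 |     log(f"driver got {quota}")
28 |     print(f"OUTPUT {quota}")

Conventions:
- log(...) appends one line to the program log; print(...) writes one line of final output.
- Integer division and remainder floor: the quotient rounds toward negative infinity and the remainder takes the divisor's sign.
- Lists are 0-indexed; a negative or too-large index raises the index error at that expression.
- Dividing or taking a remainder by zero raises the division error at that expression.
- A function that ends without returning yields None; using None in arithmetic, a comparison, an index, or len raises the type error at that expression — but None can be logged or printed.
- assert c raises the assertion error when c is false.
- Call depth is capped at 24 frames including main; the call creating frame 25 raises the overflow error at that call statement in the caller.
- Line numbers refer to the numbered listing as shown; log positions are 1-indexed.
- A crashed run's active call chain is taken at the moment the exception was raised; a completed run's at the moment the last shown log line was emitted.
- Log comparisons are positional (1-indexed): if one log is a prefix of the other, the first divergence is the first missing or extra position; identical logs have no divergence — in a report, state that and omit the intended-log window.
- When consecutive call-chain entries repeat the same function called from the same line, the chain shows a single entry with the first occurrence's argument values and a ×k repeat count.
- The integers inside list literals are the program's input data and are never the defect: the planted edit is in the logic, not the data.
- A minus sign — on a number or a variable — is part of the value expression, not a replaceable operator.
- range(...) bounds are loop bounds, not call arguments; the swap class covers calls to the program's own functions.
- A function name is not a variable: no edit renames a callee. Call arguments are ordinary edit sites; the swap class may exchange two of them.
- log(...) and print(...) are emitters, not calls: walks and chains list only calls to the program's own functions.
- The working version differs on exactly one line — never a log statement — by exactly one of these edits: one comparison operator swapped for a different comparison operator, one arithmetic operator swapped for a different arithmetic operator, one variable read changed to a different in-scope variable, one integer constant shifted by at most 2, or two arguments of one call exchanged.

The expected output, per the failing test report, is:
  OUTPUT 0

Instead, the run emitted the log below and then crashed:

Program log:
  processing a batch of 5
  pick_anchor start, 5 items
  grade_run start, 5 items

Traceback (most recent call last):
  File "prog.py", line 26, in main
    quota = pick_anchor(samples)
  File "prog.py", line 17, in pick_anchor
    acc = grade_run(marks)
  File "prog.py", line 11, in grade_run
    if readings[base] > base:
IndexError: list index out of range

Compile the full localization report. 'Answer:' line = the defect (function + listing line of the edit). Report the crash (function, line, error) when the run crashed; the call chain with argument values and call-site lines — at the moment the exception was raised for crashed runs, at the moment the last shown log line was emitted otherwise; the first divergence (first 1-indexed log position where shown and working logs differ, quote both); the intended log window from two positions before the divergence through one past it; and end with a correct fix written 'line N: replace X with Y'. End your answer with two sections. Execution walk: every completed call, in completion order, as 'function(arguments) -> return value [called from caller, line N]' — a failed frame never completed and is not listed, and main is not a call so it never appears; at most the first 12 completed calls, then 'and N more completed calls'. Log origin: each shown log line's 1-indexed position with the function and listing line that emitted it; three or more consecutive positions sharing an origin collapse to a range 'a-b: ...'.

Answer: the defect is in grade_run at line 11.
Key fact: The shown log is a 3-line prefix of the intended one, whose next entry is 'intermediate pair 10, 0'.
Crash: grade_run, line 11, IndexError.
Call chain: main -> pick_anchor([10, 9, 1, 1, 10]) (called at line 26) -> grade_run([10, 9, 1, 1, 10]) (called at line 17).
First divergence: position 4 (shown log ended at 3 lines; the working version continues: 'intermediate pair 10, 0').
Intended log window:
  2: pick_anchor start, 5 items
  3: grade_run start, 5 items
  4: intermediate pair 10, 0
  5: driver got 0
Execution walk:
  (no call completed)
Log origins:
  1: emitted by main (line 25)
  2: emitted by pick_anchor (line 16)
  3: emitted by grade_run (line 8)
A correct fix: line 11: replace `readings[base]` with `readings[pos]`.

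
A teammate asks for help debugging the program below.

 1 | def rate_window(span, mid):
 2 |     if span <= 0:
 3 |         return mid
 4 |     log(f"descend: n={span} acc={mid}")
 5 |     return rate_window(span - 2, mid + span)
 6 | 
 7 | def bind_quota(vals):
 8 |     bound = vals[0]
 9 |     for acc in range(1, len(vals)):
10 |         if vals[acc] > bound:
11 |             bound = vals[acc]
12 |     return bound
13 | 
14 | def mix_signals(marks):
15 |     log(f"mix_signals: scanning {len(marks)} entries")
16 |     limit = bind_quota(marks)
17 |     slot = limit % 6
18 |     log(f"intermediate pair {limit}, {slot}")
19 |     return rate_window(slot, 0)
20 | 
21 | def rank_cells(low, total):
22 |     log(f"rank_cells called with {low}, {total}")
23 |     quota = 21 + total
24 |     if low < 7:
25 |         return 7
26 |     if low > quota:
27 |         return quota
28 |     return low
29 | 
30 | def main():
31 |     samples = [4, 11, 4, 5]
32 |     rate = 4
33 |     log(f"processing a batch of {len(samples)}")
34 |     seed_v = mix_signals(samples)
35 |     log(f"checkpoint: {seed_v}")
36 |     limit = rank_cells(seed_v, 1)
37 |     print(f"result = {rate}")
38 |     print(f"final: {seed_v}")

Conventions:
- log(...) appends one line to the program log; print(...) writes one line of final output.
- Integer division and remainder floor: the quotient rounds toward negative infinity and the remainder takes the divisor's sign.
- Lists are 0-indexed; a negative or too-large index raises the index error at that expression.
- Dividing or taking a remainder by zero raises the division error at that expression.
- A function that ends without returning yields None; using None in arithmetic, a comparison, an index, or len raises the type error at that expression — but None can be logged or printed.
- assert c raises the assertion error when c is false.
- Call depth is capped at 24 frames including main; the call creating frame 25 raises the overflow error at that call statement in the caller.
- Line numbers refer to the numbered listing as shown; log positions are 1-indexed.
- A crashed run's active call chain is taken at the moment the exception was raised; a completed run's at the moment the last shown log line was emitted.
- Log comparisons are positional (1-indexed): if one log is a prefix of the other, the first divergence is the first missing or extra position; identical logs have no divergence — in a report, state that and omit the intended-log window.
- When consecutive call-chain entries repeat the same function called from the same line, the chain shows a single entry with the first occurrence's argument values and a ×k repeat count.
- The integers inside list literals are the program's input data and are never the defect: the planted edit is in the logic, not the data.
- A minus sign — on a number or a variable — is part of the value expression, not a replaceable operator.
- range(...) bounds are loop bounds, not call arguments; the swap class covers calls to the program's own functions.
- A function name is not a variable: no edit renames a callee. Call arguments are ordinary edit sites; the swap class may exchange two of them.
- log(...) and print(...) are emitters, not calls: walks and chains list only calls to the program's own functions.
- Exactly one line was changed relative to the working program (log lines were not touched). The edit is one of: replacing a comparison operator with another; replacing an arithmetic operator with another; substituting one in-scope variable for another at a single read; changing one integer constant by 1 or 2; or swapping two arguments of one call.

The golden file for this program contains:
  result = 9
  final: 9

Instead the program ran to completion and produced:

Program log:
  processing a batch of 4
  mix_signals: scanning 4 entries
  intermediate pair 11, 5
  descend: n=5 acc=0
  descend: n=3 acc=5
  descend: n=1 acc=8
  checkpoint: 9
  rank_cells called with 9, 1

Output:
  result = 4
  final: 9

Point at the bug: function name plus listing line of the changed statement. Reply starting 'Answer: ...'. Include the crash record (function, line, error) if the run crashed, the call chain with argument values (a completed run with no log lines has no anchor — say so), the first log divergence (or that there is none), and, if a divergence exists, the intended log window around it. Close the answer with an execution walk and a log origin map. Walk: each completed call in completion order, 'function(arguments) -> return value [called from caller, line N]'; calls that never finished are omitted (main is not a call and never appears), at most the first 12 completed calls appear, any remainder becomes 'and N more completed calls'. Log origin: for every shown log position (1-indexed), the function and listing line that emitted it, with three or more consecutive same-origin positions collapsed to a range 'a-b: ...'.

Answer: the defect is in main at line 37.
The tell: No log line changed; the fault shows up purely in the output.
Call chain: main -> rank_cells(9, 1) (called at line 36).
First divergence: none (the log streams are identical).
Execution walk:
  bind_quota([4, 11, 4, 5]) -> 11  [called from mix_signals, line 16]
  rate_window(-1, 9) -> 9  [called from rate_window, line 5]
  rate_window(1, 8) -> 9  [called from rate_window, line 5]
  rate_window(3, 5) -> 9  [called from rate_window, line 5]
  rate_window(5, 0) -> 9  [called from mix_signals, line 19]
  mix_signals([4, 11, 4, 5]) -> 9  [called from main, line 34]
  rank_cells(9, 1) -> 9  [called from main, line 36]
Log origins:
  1: from main, line 33
  2: from mix_signals, line 15
  3: from mix_signals, line 18
  4-6: from rate_window, line 4
  7: from main, line 35
  8: from rank_cells, line 22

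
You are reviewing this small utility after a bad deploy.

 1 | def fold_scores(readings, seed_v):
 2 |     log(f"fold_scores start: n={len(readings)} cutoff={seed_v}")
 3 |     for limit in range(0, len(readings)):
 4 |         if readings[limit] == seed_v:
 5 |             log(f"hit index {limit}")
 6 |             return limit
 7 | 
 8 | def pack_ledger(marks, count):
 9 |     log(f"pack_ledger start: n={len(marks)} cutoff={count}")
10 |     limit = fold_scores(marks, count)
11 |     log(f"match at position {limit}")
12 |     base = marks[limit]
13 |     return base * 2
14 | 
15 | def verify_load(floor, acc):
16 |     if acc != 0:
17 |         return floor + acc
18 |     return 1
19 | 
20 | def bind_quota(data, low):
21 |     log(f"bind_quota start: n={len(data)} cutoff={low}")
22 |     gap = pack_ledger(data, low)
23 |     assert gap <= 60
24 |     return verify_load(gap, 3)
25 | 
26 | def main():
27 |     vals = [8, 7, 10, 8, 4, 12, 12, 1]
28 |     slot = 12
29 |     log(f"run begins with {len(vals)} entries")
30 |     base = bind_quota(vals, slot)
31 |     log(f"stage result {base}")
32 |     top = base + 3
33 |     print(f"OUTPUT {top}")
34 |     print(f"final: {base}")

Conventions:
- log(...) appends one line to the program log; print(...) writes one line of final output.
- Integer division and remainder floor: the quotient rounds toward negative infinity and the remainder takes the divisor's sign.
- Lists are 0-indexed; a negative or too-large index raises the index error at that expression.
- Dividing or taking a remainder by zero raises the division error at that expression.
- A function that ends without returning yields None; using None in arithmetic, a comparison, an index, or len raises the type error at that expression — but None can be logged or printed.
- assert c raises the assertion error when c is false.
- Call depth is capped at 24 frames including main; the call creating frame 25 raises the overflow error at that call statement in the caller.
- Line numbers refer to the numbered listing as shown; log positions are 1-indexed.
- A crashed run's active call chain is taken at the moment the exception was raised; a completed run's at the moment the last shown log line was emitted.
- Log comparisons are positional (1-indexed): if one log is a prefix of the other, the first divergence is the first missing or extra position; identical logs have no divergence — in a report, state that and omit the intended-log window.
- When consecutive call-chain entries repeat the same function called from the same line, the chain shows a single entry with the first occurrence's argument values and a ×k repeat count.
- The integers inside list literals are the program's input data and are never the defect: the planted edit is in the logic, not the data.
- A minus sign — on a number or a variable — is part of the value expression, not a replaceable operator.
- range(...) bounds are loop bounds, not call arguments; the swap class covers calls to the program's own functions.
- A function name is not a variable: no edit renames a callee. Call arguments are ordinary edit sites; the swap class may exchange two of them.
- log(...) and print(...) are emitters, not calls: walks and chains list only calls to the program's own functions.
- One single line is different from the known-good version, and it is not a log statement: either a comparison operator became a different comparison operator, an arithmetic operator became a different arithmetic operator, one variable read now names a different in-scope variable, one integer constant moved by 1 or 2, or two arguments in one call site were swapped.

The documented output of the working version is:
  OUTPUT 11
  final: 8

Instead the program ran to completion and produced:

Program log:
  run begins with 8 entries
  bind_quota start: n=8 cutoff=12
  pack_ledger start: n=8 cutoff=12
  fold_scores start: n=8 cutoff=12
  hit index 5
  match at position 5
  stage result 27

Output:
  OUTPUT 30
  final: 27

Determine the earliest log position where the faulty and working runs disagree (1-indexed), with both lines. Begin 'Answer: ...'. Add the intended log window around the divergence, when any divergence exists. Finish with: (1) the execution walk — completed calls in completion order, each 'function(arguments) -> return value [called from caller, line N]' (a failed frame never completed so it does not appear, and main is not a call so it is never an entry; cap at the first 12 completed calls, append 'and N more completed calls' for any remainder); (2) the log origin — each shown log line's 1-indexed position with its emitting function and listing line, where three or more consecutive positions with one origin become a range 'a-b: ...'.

Answer: position 7 — shown 'stage result 27', intended 'stage result 8'.
Intended log window:
  5: hit index 5
  6: match at position 5
  7: stage result 8
Execution walk:
  fold_scores([8, 7, 10, 8, 4, 12, 12, 1], 12) -> 5  [called from pack_ledger, line 10]
  pack_ledger([8, 7, 10, 8, 4, 12, 12, 1], 12) -> 24  [called from bind_quota, line 22]
  verify_load(24, 3) -> 27  [called from bind_quota, line 24]
  bind_quota([8, 7, 10, 8, 4, 12, 12, 1], 12) -> 27  [called from main, line 30]
Origin of each log line:
  1: logged in main at line 29
  2: logged in bind_quota at line 21
  3: logged in pack_ledger at line 9
  4: logged in fold_scores at line 2
  5: logged in fold_scores at line 5
  6: logged in pack_ledger at line 11
  7: logged in main at line 31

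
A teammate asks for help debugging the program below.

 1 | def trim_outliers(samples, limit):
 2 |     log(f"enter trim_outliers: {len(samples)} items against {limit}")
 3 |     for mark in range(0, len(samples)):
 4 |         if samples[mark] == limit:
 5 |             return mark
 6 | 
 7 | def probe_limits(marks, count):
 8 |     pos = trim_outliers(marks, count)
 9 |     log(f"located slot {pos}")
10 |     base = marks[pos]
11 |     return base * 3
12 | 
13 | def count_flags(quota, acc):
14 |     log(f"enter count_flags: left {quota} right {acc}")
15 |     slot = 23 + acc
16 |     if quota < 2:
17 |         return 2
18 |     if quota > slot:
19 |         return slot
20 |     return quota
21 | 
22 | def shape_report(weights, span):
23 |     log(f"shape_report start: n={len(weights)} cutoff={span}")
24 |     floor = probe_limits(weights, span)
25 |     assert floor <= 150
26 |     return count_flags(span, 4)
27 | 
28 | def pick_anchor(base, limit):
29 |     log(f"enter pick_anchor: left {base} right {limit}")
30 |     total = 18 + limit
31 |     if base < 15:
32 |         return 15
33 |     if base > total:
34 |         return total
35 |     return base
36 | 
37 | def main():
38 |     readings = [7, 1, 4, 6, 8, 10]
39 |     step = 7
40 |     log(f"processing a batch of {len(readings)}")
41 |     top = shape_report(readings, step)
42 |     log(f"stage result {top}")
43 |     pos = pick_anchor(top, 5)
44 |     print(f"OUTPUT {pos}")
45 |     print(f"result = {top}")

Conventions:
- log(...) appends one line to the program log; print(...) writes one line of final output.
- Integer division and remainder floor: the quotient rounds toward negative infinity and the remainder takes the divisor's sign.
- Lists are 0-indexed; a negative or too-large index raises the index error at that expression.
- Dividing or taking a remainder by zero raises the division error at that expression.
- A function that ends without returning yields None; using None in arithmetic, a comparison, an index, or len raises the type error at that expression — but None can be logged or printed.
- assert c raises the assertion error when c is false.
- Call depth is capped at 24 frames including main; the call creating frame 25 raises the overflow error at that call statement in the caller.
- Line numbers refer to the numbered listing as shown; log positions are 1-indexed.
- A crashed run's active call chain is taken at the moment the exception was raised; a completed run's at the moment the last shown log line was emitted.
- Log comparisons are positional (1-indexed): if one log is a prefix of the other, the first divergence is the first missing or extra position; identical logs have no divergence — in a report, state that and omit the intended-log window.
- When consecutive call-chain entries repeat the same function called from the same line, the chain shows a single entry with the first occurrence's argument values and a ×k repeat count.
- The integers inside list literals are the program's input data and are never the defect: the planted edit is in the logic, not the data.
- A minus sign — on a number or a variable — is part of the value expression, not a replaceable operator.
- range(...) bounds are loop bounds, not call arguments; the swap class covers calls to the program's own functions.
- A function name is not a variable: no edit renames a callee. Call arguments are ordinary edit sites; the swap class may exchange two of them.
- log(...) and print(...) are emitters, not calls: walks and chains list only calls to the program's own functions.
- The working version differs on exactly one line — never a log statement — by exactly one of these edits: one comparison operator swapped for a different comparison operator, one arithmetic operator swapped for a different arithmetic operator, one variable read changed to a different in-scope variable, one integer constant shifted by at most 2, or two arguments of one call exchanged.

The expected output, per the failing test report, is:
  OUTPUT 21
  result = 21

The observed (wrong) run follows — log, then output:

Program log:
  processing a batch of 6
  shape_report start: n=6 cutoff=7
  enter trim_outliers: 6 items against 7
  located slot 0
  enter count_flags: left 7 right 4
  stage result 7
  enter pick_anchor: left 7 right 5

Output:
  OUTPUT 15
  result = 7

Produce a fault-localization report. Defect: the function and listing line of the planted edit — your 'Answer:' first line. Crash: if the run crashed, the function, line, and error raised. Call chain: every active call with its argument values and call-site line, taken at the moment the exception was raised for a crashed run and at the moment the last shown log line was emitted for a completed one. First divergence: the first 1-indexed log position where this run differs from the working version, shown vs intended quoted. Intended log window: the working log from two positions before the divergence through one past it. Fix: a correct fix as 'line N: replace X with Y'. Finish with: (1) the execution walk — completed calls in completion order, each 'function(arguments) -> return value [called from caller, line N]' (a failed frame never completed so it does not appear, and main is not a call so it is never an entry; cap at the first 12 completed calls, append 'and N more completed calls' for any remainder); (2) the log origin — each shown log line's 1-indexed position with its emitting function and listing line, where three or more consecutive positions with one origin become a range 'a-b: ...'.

Answer: the defect is in shape_report at line 26.
Key observation: Log line 5 is where behavior first shows: 'enter count_flags: left 7 right 4' appears instead of 'enter count_flags: left 21 right 4'.
Call chain: main -> pick_anchor(7, 5) (called at line 43).
First divergence: position 5 — the shown line 'enter count_flags: left 7 right 4' should read 'enter count_flags: left 21 right 4'.
Intended log window:
  3: enter trim_outliers: 6 items against 7
  4: located slot 0
  5: enter count_flags: left 21 right 4
  6: stage result 21
Execution walk:
  trim_outliers([7, 1, 4, 6, 8, 10], 7) -> 0  [called from probe_limits, line 8]
  probe_limits([7, 1, 4, 6, 8, 10], 7) -> 21  [called from shape_report, line 24]
  count_flags(7, 4) -> 7  [called from shape_report, line 26]
  shape_report([7, 1, 4, 6, 8, 10], 7) -> 7  [called from main, line 41]
  pick_anchor(7, 5) -> 15  [called from main, line 43]
Log origins:
  1: logged in main at line 40
  2: logged in shape_report at line 23
  3: logged in trim_outliers at line 2
  4: logged in probe_limits at line 9
  5: logged in count_flags at line 14
  6: logged in main at line 42
  7: logged in pick_anchor at line 29
A correct fix: line 26: replace `span` with `floor`.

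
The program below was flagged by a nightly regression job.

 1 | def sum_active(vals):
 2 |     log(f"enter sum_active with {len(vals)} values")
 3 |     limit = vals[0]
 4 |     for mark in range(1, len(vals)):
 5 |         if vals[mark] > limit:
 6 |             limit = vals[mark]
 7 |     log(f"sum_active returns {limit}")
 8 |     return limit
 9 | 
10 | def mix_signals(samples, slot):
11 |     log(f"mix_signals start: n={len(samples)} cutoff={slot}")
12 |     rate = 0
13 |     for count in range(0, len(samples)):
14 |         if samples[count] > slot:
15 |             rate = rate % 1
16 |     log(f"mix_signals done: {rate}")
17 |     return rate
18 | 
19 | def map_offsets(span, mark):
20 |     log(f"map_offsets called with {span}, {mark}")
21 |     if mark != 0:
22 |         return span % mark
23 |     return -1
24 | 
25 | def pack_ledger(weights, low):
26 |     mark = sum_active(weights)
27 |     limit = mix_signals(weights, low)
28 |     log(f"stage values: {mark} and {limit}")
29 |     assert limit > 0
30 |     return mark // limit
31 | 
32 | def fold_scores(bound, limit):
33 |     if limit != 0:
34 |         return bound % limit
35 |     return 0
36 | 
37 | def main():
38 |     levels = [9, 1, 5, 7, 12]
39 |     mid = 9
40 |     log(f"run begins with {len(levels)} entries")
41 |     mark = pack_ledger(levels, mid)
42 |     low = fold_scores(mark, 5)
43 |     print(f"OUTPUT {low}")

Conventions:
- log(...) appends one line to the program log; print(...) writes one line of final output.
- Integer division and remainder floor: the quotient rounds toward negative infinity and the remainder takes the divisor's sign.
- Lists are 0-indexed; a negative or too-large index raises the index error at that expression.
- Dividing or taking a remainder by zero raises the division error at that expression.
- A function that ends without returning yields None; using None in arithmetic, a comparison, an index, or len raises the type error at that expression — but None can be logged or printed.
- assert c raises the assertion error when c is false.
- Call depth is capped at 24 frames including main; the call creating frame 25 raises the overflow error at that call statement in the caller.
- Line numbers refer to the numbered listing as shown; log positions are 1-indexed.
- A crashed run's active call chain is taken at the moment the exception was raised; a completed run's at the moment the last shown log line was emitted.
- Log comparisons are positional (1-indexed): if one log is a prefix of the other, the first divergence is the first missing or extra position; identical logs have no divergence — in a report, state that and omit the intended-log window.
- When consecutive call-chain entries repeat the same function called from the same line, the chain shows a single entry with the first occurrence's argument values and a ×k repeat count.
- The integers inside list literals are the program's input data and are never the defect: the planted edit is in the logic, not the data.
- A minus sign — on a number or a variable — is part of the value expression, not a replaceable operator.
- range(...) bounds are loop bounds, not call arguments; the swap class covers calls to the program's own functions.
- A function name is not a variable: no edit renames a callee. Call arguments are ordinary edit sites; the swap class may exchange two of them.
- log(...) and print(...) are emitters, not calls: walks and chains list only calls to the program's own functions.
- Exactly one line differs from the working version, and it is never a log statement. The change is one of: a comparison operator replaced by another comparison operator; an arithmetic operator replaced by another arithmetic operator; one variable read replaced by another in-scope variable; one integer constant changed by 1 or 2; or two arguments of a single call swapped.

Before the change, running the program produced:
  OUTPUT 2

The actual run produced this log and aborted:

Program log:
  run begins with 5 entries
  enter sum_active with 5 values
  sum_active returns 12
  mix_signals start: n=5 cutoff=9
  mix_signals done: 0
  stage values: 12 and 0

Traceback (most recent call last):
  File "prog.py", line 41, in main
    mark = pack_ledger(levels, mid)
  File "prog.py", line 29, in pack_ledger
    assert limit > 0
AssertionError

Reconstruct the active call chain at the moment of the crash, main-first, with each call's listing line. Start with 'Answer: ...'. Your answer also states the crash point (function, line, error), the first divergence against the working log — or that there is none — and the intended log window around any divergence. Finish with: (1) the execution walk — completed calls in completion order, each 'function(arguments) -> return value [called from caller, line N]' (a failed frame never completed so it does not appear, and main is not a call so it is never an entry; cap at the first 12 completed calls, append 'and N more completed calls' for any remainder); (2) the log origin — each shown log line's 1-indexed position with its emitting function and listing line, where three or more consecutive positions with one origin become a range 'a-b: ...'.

Answer: main -> pack_ledger (called at line 41).
Key observation: Position 5 is the first bad log line: 'mix_signals done: 0' should read 'mix_signals done: 1'.
Crash: pack_ledger, line 29, AssertionError.
First divergence: position 5 — shown 'mix_signals done: 0', intended 'mix_signals done: 1'.
Intended log window:
  3: sum_active returns 12
  4: mix_signals start: n=5 cutoff=9
  5: mix_signals done: 1
  6: stage values: 12 and 1
Execution walk:
  sum_active([9, 1, 5, 7, 12]) -> 12  [called from pack_ledger, line 26]
  mix_signals([9, 1, 5, 7, 12], 9) -> 0  [called from pack_ledger, line 27]
Log origin:
  1 — main, line 40
  2 — sum_active, line 2
  3 — sum_active, line 7
  4 — mix_signals, line 11
  5 — mix_signals, line 16
  6 — pack_ledger, line 28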